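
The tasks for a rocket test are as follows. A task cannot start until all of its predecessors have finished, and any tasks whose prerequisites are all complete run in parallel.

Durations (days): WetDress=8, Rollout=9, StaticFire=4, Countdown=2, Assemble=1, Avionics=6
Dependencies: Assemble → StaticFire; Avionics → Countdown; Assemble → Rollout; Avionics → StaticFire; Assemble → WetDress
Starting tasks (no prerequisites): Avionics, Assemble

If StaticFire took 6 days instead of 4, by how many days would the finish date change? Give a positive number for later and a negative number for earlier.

2

Baseline: Avionics→StaticFire = 6+4 = 10 → 10 days.
StaticFire is on the critical path; changing it to 6 makes that path 12 days.
No other chain overtakes it, so the finish is 12 days.
Change in finish: 12 − 10 = +2 days.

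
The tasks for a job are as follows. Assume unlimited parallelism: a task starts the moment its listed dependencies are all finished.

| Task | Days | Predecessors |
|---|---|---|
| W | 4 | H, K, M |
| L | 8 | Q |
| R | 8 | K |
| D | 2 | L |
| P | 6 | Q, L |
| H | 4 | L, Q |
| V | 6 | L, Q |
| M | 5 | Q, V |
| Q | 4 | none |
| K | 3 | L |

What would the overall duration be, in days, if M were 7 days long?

The binding path is Q→L→V→M→W = 4+8+6+5+4 = 27; finish at 27 days.
Since M is critical, the +2 change carries straight to that chain (now 29 days).
That remains the longest chain; total 29 days.

29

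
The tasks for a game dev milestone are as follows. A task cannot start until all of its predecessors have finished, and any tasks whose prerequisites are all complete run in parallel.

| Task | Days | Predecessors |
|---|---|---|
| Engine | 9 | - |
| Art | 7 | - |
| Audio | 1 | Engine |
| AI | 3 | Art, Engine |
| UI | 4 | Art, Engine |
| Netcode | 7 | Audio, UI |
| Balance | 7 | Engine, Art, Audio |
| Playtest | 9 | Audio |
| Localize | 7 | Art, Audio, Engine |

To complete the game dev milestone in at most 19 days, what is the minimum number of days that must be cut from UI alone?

Current finish: 20 days; target: 19.
UI is on every critical path, so each day cut from UI cuts the finish by one (this holds down to a finish of 19).
Need 20 − 19 = 1 day off UI → UI becomes 3 days, finish becomes 19.

1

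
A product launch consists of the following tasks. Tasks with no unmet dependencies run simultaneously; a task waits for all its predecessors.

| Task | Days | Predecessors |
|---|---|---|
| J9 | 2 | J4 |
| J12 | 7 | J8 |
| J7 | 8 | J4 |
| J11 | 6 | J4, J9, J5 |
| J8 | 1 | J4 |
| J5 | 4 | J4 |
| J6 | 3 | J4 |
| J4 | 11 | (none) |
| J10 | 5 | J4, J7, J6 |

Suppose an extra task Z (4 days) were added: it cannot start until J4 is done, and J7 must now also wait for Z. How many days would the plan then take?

28

Originally the plan takes 24 days.
With Z inserted, J7 now waits for max(J4, Z).
New critical path: J4→Z→J7→J10 = 11+4+8+5 = 28 ⇒ 28 days.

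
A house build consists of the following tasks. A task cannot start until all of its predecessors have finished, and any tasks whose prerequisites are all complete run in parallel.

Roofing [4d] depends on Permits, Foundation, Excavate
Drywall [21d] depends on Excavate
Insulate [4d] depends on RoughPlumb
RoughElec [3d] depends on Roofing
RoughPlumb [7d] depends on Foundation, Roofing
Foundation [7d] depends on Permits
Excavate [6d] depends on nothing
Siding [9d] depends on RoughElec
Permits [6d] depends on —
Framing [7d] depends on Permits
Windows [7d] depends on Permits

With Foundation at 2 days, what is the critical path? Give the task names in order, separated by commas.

As given, the longest chain is Permits→Foundation→Roofing→RoughElec→Siding = 6+7+4+3+9 = 29, so the finish is 29 days.
Foundation lies on that path, so at 2 days the path becomes 24 days.
Now Excavate→Drywall = 6+21 = 27 is longest, so the finish becomes 27 days.

Excavate, Drywall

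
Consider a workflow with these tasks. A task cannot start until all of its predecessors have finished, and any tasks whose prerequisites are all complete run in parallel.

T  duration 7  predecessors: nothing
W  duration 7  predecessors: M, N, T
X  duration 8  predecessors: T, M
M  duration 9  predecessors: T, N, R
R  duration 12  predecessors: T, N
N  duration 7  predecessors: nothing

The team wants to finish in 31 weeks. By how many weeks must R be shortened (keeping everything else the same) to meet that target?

5

Current finish: 36 weeks; target: 31.
R is on every critical path, so each week cut from R cuts the finish by one (this holds down to a finish of 25).
Need 36 − 31 = 5 weeks off R → R becomes 7 weeks, finish becomes 31.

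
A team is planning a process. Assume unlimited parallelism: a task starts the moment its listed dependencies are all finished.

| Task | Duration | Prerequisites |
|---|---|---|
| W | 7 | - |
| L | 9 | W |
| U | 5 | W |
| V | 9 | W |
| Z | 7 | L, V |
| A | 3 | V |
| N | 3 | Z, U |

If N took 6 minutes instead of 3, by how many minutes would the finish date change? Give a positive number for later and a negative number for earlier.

Baseline: W→L→Z→N = 7+9+7+3 = 26 → 26 minutes.
N lies on that path, so at 6 minutes the path becomes 29 minutes.
The critical path is still W→L→Z→N; finish is now 29 minutes.
Change in finish: 29 − 26 = +3 minutes.

3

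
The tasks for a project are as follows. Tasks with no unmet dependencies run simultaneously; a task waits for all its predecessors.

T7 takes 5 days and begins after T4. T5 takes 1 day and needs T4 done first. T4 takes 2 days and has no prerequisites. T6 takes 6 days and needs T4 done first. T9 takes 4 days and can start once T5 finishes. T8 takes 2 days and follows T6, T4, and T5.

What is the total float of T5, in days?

The longest chain is T4→T6→T8 = 2+6+2 = 10; overall finish 10 days.
T5 finishes as early as 3 and must finish by 6.
So T5 can slip 6 − 3 = 3 days.

3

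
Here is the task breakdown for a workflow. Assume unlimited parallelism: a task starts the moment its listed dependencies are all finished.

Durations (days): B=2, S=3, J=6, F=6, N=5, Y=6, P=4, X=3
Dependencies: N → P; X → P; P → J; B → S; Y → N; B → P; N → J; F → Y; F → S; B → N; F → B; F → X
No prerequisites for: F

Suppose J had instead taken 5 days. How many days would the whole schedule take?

26

Critical path before the change: F→Y→N→P→J = 6+6+5+4+6 = 27 giving 27 days.
J lies on that path, so at 5 days the path becomes 26 days.
The critical path is still F→Y→N→P→J; finish is now 26 days.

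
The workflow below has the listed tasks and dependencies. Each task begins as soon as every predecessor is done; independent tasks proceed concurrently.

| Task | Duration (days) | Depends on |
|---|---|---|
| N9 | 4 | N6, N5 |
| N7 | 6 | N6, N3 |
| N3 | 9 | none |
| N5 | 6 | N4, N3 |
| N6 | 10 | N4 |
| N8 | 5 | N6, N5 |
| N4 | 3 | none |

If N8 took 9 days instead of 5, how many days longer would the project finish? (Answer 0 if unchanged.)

4

The binding path is N3→N5→N8 = 9+6+5 = 20; finish at 20 days.
Since N8 is critical, the +4 change carries straight to that chain (now 24 days).
The critical path is still N3→N5→N8; finish is now 24 days.
Change in finish: 24 − 20 = +4 days.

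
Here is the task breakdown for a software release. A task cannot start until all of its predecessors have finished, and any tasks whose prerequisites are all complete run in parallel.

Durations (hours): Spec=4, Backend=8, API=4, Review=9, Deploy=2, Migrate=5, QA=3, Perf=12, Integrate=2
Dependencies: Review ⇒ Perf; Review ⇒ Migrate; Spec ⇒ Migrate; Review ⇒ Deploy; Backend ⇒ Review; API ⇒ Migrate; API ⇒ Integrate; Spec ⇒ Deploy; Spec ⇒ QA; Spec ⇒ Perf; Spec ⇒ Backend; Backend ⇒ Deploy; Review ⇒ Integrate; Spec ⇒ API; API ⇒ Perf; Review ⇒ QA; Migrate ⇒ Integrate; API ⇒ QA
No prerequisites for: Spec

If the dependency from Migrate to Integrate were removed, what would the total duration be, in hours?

With the dependency in place, Spec→Backend→Review→Perf = 4+8+9+12 = 33 sets the finish at 33 hours.
Without Migrate→Integrate, Integrate's earliest start moves from 26 to 21.
After: Spec→Backend→Review→Perf = 4+8+9+12 = 33 → 33 hours.

33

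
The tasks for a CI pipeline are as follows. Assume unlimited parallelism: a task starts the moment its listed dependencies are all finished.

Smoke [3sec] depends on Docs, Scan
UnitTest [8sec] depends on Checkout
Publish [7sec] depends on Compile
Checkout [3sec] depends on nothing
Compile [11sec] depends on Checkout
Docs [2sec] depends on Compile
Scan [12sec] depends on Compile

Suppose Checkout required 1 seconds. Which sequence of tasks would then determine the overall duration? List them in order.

Checkout, Compile, Scan, Smoke

The binding path is Checkout→Compile→Scan→Smoke = 3+11+12+3 = 29; finish at 29 seconds.
Checkout is on the critical path; changing it to 1 makes that path 27 seconds.
No other chain overtakes it, so the finish is 27 seconds.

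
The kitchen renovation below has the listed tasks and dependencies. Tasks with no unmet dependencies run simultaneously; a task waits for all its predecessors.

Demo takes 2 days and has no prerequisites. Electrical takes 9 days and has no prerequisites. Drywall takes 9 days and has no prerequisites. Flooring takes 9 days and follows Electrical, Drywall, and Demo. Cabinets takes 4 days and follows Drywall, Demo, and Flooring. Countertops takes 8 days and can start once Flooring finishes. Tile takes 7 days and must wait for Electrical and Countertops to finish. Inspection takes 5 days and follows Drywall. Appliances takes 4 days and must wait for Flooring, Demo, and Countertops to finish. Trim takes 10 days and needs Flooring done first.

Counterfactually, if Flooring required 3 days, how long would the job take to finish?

The binding path is Electrical→Flooring→Countertops→Tile = 9+9+8+7 = 33; finish at 33 days.
Flooring is on the critical path; changing it to 3 makes that path 27 days.
No other chain overtakes it, so the finish is 27 days.

27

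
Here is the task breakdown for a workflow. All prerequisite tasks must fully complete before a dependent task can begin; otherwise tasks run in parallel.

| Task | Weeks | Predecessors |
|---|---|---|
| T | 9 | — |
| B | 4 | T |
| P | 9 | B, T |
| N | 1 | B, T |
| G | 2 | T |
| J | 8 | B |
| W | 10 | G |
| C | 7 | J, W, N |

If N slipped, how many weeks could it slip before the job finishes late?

7

The longest chain is T→B→J→C = 9+4+8+7 = 28; overall finish 28 weeks.
The longest chain containing N totals 21 weeks.
So N can slip 21 − 14 = 7 weeks.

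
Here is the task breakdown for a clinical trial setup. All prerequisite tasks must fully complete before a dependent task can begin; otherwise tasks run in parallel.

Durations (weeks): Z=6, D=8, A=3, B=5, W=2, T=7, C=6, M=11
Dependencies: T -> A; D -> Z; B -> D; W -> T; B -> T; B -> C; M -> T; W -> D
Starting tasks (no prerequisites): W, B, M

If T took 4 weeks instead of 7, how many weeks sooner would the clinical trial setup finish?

The binding path is M→T→A = 11+7+3 = 21; finish at 21 weeks.
T lies on that path, so at 4 weeks the path becomes 18 weeks.
New critical path: B→D→Z = 5+8+6 = 19 ⇒ 19 weeks.
Change in finish: 19 − 21 = -2 weeks.

2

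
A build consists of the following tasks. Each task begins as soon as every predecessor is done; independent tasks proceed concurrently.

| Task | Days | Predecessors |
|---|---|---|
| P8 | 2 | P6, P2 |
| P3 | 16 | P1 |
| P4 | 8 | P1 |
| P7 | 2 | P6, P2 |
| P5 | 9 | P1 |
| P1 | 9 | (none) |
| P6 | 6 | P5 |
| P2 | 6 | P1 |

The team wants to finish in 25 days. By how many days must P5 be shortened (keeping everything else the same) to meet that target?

1

Current finish: 26 days; target: 25.
P5 is on every critical path, so each day cut from P5 cuts the finish by one (this holds down to a finish of 25).
Need 26 − 25 = 1 day off P5 → P5 becomes 8 days, finish becomes 25.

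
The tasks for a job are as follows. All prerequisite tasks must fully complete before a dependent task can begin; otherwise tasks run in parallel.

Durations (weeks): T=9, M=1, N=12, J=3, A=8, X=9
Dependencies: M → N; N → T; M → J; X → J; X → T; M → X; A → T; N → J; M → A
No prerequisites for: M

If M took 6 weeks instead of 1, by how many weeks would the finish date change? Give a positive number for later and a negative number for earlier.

5

Critical path before the change: M→N→T = 1+12+9 = 22 giving 22 weeks.
Since M is critical, the +5 change carries straight to that chain (now 27 weeks).
That remains the longest chain; total 27 weeks.
Change in finish: 27 − 22 = +5 weeks.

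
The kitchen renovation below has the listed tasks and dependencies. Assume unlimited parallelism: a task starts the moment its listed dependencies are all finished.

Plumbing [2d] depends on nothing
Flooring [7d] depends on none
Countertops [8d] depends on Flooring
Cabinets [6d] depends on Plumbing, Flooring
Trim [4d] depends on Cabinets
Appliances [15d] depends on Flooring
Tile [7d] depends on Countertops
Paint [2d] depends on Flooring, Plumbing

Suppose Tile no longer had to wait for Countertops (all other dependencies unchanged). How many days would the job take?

With the dependency in place, Flooring→Countertops→Tile = 7+8+7 = 22 sets the finish at 22 days.
Without Countertops→Tile, Tile's earliest start moves from 15 to 0.
New critical path: Flooring→Appliances = 7+15 = 22 ⇒ 22 days.

22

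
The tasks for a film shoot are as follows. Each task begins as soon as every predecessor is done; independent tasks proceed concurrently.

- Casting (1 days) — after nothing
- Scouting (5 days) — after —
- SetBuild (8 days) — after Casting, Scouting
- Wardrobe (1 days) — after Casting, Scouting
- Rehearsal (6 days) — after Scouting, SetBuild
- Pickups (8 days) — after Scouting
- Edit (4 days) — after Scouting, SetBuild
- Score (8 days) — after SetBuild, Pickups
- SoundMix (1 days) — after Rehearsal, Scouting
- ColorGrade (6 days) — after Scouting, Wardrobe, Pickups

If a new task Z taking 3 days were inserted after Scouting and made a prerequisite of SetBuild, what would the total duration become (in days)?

24

Originally the job takes 21 days.
With Z inserted, SetBuild now waits for max(Casting, Scouting, Z).
New critical path: Scouting→Z→SetBuild→Score = 5+3+8+8 = 24 ⇒ 24 days.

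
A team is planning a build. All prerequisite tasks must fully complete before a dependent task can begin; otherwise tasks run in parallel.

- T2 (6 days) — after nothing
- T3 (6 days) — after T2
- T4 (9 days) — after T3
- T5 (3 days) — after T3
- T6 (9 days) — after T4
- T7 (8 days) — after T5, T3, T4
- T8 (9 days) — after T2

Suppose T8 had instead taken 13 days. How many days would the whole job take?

30

Actual critical path: T2→T3→T4→T6 = 6+6+9+9 = 30 ⇒ 30 days.
T8 has 15 days of float (longest path through it is 15).
That remains the longest chain; total 30 days.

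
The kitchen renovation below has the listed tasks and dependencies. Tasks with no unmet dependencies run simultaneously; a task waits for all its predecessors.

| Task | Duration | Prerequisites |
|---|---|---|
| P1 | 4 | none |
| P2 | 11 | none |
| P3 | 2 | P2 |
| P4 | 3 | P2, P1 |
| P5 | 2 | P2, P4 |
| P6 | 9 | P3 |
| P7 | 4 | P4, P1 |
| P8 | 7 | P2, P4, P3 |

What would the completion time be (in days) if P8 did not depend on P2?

Original critical path: P2→P3→P6 = 11+2+9 = 22 ⇒ 22 days.
Dropping P2→P8 doesn't change P8's earliest start (14); another predecessor still binds.
New critical path: P2→P3→P6 = 11+2+9 = 22 ⇒ 22 days.

22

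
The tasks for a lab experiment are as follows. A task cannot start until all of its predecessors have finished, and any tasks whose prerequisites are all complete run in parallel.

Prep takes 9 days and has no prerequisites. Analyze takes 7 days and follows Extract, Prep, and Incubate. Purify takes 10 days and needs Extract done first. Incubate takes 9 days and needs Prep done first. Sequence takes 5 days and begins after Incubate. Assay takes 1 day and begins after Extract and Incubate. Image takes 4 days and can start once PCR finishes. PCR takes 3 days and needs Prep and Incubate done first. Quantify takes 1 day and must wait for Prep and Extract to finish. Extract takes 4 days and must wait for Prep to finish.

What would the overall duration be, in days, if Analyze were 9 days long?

27

As given, the longest chain is Prep→Incubate→Analyze = 9+9+7 = 25, so the finish is 25 days.
Since Analyze is critical, the +2 change carries straight to that chain (now 27 days).
That remains the longest chain; total 27 days.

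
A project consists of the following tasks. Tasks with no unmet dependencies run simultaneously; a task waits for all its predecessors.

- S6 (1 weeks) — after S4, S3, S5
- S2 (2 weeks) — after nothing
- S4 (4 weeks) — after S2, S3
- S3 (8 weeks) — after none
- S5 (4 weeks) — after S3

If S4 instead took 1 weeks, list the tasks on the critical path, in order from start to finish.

S3, S5, S6

Baseline: S3→S4→S6 = 8+4+1 = 13 → 13 weeks.
Since S4 is critical, the -3 change carries straight to that chain (now 10 weeks).
The binding chain switches to S3→S5→S6 = 8+4+1 = 13; finish 13 weeks.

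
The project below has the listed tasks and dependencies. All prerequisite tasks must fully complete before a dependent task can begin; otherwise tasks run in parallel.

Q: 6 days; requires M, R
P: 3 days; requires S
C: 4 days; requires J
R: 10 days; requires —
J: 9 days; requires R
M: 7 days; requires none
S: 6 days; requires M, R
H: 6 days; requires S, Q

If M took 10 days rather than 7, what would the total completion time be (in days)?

23

Critical path before the change: R→J→C = 10+9+4 = 23 giving 23 days.
M has 4 days of float (longest path through it is 19).
That remains the longest chain; total 23 days.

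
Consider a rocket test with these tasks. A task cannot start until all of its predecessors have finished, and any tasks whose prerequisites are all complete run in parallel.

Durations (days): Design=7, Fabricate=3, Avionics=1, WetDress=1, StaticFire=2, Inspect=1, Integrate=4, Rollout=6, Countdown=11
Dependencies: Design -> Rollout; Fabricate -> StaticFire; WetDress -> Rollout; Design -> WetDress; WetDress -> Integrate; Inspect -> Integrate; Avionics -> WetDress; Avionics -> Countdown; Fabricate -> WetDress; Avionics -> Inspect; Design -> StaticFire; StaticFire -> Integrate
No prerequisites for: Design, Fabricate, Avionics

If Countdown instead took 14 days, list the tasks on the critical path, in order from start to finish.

Avionics, Countdown

The binding path is Design→WetDress→Rollout = 7+1+6 = 14; finish at 14 days.
Countdown has 2 days of float (longest path through it is 12).
Now Avionics→Countdown = 1+14 = 15 is longest, so the finish becomes 15 days.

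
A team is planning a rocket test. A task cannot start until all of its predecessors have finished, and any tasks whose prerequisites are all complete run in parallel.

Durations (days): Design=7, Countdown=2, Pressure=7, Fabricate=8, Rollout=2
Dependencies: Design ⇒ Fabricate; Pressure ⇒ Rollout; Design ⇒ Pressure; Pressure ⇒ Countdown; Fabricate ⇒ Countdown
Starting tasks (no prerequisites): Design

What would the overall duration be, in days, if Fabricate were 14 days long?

23

As given, the longest chain is Design→Fabricate→Countdown = 7+8+2 = 17, so the finish is 17 days.
Since Fabricate is critical, the +6 change carries straight to that chain (now 23 days).
That remains the longest chain; total 23 days.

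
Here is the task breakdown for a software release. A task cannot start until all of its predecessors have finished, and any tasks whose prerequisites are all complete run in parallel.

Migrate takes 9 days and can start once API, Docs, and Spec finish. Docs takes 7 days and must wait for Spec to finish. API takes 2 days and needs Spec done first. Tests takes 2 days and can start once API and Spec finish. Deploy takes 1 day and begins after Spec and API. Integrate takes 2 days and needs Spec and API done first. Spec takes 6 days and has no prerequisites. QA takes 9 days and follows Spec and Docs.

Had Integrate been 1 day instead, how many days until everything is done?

22

Actual critical path: Spec→Docs→Migrate = 6+7+9 = 22 ⇒ 22 days.
Integrate has 12 days of float (longest path through it is 10).
That remains the longest chain; total 22 days.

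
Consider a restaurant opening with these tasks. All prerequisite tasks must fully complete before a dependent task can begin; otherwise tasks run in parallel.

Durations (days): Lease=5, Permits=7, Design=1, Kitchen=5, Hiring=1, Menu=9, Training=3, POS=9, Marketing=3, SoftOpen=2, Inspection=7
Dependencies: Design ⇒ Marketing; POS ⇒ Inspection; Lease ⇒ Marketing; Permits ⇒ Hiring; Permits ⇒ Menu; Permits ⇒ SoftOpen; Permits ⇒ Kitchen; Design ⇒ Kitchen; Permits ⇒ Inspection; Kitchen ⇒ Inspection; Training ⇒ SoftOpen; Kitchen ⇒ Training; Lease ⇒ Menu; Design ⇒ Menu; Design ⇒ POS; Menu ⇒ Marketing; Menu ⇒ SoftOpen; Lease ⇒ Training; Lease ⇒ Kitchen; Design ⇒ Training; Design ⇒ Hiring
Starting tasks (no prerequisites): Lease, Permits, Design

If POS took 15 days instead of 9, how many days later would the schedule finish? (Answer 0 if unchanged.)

The binding path is Permits→Kitchen→Inspection = 7+5+7 = 19; finish at 19 days.
The longest path through POS is only 17 days, so POS has float 2.
New critical path: Design→POS→Inspection = 1+15+7 = 23 ⇒ 23 days.
Change in finish: 23 − 19 = +4 days.

4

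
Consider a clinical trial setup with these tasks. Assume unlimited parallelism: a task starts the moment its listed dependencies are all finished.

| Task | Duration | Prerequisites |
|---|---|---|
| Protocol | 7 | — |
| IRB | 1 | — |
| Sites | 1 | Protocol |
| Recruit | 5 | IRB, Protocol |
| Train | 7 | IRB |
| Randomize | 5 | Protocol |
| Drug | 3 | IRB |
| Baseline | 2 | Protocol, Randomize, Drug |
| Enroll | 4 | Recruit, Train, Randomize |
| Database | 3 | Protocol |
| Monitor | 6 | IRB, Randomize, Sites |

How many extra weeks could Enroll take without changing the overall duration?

2

Critical path: Protocol→Randomize→Monitor = 7+5+6 = 18, so the finish is 18 weeks.
Longest path through Enroll: 16 weeks (earliest finish 16, latest finish 18).
So Enroll can slip 18 − 16 = 2 weeks.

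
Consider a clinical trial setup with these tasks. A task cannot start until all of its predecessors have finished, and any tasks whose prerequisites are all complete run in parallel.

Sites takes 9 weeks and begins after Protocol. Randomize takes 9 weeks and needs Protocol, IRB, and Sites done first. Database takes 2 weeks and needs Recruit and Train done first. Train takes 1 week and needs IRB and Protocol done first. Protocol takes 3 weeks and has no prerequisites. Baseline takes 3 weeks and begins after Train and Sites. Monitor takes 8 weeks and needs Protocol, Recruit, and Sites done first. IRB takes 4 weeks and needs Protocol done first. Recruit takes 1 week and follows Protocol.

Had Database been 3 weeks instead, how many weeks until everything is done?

As given, the longest chain is Protocol→Sites→Randomize = 3+9+9 = 21, so the finish is 21 weeks.
The longest path through Database is only 10 weeks, so Database has float 11.
No other chain overtakes it, so the finish is 21 weeks.

21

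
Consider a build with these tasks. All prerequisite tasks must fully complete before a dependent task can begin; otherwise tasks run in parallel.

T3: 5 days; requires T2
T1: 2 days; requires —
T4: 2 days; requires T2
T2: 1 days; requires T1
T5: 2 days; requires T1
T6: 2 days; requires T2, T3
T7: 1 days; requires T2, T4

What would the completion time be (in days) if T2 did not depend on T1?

8

Original critical path: T1→T2→T3→T6 = 2+1+5+2 = 10 ⇒ 10 days.
Without T1→T2, T2's earliest start moves from 2 to 0.
New critical path: T2→T3→T6 = 1+5+2 = 8 ⇒ 8 days.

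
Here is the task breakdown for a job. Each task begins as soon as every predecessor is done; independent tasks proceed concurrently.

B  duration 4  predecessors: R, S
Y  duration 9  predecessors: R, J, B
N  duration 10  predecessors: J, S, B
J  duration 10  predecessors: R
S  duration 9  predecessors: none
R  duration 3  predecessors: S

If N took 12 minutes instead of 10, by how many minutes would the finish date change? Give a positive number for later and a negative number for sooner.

2

Critical path before the change: S→R→J→N = 9+3+10+10 = 32 giving 32 minutes.
Since N is critical, the +2 change carries straight to that chain (now 34 minutes).
No other chain overtakes it, so the finish is 34 minutes.
Change in finish: 34 − 32 = +2 minutes.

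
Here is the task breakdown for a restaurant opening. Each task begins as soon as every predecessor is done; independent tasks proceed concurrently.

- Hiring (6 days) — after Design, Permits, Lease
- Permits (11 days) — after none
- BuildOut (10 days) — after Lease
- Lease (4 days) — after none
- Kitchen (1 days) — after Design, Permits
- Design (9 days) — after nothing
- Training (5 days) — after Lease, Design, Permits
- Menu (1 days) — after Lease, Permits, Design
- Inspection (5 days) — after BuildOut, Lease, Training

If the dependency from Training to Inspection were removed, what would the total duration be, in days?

Before: longest chain Permits→Training→Inspection = 11+5+5 = 21, finish 21.
Without Training→Inspection, Inspection's earliest start moves from 16 to 14.
After: Lease→BuildOut→Inspection = 4+10+5 = 19 → 19 days.

19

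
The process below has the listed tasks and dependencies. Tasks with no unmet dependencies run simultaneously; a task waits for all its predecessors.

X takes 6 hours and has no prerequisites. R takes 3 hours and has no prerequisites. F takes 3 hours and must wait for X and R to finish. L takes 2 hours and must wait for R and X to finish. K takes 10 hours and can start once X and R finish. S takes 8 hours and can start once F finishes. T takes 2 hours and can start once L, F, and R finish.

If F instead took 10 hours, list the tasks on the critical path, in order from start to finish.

Baseline: X→F→S = 6+3+8 = 17 → 17 hours.
Since F is critical, the +7 change carries straight to that chain (now 24 hours).
The critical path is still X→F→S; finish is now 24 hours.

X, F, S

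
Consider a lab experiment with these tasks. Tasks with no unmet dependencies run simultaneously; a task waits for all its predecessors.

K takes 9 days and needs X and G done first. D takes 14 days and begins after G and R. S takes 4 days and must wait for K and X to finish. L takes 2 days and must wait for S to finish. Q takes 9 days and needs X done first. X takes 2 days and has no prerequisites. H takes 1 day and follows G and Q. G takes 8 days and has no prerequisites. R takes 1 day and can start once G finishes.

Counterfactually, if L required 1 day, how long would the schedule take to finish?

The binding path is G→K→S→L = 8+9+4+2 = 23; finish at 23 days.
L lies on that path, so at 1 day the path becomes 22 days.
New critical path: G→R→D = 8+1+14 = 23 ⇒ 23 days.

23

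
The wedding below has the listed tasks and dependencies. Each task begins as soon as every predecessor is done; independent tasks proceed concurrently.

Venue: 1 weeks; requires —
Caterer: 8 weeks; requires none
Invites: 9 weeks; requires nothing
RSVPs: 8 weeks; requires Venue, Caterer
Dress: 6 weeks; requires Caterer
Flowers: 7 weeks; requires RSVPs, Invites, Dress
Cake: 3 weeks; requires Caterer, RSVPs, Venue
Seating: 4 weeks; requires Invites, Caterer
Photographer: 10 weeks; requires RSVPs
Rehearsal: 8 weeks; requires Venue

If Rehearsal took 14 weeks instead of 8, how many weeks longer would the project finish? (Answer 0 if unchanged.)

0

The binding path is Caterer→RSVPs→Photographer = 8+8+10 = 26; finish at 26 weeks.
Rehearsal has 17 weeks of float (longest path through it is 9).
That remains the longest chain; total 26 weeks.
Change in finish: 26 − 26 = +0 weeks.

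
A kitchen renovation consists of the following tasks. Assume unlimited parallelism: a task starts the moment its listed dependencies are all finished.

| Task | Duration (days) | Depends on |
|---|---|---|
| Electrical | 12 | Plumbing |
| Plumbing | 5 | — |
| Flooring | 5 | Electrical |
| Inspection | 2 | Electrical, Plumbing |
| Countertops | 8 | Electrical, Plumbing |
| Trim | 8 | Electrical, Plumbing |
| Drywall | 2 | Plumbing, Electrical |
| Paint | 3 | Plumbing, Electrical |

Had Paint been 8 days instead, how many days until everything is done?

Baseline: Plumbing→Electrical→Countertops = 5+12+8 = 25 → 25 days.
The longest path through Paint is only 20 days, so Paint has float 5.
No other chain overtakes it, so the finish is 25 days.

25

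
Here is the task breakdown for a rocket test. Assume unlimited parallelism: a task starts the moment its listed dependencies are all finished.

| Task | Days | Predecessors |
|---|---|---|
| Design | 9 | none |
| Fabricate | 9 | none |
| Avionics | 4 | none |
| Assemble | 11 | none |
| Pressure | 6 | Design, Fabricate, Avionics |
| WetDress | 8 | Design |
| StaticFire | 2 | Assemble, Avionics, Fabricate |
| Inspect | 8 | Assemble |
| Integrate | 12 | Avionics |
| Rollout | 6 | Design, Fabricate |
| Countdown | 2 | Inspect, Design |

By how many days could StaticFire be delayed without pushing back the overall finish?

8

Assemble→Inspect→Countdown = 11+8+2 = 21 sets the makespan at 21 days.
Longest path through StaticFire: 13 days (earliest finish 13, latest finish 21).
So StaticFire can slip 21 − 13 = 8 days.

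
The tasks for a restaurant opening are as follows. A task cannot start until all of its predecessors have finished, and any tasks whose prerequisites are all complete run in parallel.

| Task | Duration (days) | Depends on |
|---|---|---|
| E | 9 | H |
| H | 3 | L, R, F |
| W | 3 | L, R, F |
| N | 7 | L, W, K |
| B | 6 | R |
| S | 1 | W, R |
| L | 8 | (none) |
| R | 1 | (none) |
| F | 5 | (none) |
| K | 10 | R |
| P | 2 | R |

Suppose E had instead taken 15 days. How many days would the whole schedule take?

As given, the longest chain is L→H→E = 8+3+9 = 20, so the finish is 20 days.
E lies on that path, so at 15 days the path becomes 26 days.
That remains the longest chain; total 26 days.

26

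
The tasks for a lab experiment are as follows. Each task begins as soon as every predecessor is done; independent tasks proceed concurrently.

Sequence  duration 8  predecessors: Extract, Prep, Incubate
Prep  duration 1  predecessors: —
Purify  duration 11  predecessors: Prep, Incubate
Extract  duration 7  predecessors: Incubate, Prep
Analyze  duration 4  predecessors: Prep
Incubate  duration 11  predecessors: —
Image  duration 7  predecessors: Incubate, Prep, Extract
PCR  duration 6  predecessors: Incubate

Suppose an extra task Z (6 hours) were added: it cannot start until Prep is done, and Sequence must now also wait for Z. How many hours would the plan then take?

Originally the plan takes 26 hours.
With Z inserted, Sequence now waits for max(Extract, Prep, Incubate, Z).
New critical path: Incubate→Extract→Sequence = 11+7+8 = 26 ⇒ 26 hours.

26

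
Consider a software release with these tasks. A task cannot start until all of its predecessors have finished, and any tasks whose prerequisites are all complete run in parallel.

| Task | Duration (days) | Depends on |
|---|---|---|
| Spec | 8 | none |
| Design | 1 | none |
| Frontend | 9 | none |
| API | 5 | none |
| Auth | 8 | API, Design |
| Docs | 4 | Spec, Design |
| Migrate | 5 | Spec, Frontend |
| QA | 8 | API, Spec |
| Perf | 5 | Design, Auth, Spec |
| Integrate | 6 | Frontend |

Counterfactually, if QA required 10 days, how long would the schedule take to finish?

Actual critical path: API→Auth→Perf = 5+8+5 = 18 ⇒ 18 days.
QA has 2 days of float (longest path through it is 16).
The binding chain switches to Spec→QA = 8+10 = 18; finish 18 days.

18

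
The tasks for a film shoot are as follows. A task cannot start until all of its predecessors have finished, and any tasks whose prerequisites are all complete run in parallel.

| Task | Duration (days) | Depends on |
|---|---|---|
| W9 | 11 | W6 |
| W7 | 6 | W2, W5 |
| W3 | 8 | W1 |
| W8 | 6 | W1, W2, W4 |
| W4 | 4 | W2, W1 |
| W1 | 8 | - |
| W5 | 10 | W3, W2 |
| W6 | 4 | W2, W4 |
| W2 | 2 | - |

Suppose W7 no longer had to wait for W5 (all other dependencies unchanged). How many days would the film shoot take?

With the dependency in place, W1→W3→W5→W7 = 8+8+10+6 = 32 sets the finish at 32 days.
Without W5→W7, W7's earliest start moves from 26 to 2.
New critical path: W1→W4→W6→W9 = 8+4+4+11 = 27 ⇒ 27 days.

27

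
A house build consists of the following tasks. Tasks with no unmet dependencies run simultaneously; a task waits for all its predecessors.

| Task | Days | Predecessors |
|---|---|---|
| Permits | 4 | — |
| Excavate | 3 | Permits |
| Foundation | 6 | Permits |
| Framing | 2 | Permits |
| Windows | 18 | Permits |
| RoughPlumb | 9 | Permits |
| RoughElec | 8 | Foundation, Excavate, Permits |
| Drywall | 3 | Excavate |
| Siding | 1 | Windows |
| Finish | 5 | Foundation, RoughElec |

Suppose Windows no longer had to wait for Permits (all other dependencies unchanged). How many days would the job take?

23

Before: longest chain Permits→Foundation→RoughElec→Finish = 4+6+8+5 = 23, finish 23.
Without Permits→Windows, Windows's earliest start moves from 4 to 0.
The longest chain is now Permits→Foundation→RoughElec→Finish = 4+6+8+5 = 23, so the job takes 23 days.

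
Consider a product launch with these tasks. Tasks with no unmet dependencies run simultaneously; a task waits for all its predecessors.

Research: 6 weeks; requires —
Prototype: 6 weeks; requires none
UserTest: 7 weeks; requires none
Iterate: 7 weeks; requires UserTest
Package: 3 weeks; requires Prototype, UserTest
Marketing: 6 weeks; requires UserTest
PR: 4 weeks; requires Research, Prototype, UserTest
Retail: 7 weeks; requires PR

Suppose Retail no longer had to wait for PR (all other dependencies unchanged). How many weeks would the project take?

With the dependency in place, UserTest→PR→Retail = 7+4+7 = 18 sets the finish at 18 weeks.
Without PR→Retail, Retail's earliest start moves from 11 to 0.
New critical path: UserTest→Iterate = 7+7 = 14 ⇒ 14 weeks.

14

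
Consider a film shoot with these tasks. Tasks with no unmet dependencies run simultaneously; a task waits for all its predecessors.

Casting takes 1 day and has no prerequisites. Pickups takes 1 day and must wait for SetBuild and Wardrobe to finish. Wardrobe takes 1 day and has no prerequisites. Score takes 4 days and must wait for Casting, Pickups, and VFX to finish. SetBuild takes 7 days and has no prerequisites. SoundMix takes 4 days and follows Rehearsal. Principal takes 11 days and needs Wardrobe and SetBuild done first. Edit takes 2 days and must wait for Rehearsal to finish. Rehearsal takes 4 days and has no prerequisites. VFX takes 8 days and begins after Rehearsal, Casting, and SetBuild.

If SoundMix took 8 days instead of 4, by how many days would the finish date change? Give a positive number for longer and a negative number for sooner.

As given, the longest chain is SetBuild→VFX→Score = 7+8+4 = 19, so the finish is 19 days.
The longest path through SoundMix is only 8 days, so SoundMix has float 11.
The critical path is still SetBuild→VFX→Score; finish is now 19 days.
Change in finish: 19 − 19 = +0 days.

0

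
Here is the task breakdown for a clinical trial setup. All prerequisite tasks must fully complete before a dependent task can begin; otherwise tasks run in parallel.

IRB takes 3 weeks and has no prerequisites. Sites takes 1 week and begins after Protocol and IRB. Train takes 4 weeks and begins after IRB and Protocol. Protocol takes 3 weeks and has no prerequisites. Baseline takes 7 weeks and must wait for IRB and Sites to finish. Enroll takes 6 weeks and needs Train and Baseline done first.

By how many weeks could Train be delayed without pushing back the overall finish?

Protocol→Sites→Baseline→Enroll = 3+1+7+6 = 17 sets the makespan at 17 weeks.
The longest chain containing Train totals 13 weeks.
So Train can slip 11 − 7 = 4 weeks.

4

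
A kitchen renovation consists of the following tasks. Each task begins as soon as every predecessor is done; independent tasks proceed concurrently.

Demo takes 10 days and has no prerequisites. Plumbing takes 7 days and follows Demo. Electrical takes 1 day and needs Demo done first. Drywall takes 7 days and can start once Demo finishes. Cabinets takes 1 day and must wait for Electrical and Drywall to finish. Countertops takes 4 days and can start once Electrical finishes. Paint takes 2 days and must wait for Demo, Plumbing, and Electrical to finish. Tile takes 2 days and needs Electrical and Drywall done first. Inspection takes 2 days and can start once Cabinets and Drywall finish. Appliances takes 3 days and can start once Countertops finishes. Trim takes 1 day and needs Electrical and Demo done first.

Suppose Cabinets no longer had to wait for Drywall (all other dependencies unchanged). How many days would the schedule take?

Before: longest chain Demo→Drywall→Cabinets→Inspection = 10+7+1+2 = 20, finish 20.
Without Drywall→Cabinets, Cabinets's earliest start moves from 17 to 11.
The longest chain is now Demo→Plumbing→Paint = 10+7+2 = 19, so the schedule takes 19 days.

19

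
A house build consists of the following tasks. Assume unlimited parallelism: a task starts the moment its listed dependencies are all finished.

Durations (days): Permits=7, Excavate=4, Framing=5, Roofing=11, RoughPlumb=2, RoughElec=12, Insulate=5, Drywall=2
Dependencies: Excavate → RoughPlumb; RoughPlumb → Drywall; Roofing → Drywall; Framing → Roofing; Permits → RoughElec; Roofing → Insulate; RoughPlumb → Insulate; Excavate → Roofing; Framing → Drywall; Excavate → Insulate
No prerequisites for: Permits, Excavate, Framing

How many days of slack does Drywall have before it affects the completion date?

3

Critical path: Framing→Roofing→Insulate = 5+11+5 = 21, so the finish is 21 days.
The longest chain containing Drywall totals 18 days.
So Drywall can slip 21 − 18 = 3 days.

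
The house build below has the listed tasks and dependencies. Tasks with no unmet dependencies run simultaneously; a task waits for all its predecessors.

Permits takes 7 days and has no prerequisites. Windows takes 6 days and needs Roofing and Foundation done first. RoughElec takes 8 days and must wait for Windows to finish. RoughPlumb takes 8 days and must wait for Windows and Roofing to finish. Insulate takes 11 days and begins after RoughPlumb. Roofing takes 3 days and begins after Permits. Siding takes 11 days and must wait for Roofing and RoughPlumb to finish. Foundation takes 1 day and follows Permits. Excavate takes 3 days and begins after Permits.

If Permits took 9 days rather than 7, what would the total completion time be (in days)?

37

Baseline: Permits→Roofing→Windows→RoughPlumb→Insulate = 7+3+6+8+11 = 35 → 35 days.
Permits lies on that path, so at 9 days the path becomes 37 days.
No other chain overtakes it, so the finish is 37 days.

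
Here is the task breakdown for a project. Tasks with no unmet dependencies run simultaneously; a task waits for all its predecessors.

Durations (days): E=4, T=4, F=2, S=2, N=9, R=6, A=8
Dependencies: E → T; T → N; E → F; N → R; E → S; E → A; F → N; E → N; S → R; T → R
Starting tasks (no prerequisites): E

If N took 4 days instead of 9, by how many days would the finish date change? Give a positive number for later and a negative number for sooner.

-5

As given, the longest chain is E→T→N→R = 4+4+9+6 = 23, so the finish is 23 days.
N lies on that path, so at 4 days the path becomes 18 days.
The critical path is still E→T→N→R; finish is now 18 days.
Change in finish: 18 − 23 = -5 days.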